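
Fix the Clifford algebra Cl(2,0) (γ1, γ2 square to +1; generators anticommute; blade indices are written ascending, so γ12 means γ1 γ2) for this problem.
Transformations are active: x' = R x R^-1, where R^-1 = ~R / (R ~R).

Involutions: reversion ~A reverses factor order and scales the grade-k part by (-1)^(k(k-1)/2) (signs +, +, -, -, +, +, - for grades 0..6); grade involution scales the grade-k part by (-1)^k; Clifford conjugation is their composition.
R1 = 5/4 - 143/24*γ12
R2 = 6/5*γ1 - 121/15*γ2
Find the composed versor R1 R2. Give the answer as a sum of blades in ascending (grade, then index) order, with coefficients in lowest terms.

Distribute over the terms of R1 (each basis-blade product reordered to ascending indices, repeated generators contracted through their squares):
(5/4) R2 = 3/2*γ1 - 121/12*γ2
(-143/24*γ12) R2 = 17303/360*γ1 + 143/20*γ2
Summing the partial products and collecting blades:
Answer: 17843/360*γ1 - 44/15*γ2


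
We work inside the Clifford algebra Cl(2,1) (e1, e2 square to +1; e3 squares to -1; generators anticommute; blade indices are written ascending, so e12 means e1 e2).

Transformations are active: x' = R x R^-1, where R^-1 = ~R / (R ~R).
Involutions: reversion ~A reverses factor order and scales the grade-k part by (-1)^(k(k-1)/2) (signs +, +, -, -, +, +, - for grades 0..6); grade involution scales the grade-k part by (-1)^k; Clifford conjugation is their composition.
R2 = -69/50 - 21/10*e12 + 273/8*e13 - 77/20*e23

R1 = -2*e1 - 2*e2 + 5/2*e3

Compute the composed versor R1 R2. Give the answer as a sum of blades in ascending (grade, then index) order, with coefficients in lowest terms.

Distribute over the terms of R1 (each basis-blade product reordered to ascending indices, repeated generators contracted through their squares):
(-2*e1) R2 = 69/25*e1 + 21/5*e2 - 273/4*e3 + 77/10*e123
(-2*e2) R2 = -21/5*e1 + 69/25*e2 + 77/10*e3 + 273/4*e123
(5/2*e3) R2 = 1365/16*e1 - 77/8*e2 - 69/20*e3 - 21/4*e123
Summing the partial products and collecting blades:
Answer: 33549/400*e1 - 533/200*e2 - 64*e3 + 707/10*e123


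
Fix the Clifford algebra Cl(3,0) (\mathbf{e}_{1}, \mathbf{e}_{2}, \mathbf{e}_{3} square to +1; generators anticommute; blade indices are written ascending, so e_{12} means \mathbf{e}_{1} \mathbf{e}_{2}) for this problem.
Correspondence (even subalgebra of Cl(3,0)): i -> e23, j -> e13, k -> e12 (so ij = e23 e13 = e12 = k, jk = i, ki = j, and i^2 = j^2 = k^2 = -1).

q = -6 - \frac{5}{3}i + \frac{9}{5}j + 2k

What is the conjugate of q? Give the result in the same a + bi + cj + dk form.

In blades: q = -6 + 2 e_{12} + \frac{9}{5} e_{13} - \frac{5}{3} e_{23}.
Quaternion conjugation is reversion on the even subalgebra: the scalar is fixed and every grade-2 blade flips sign, giving -6 - 2 e_{12} - \frac{9}{5} e_{13} + \frac{5}{3} e_{23}; translating back:
Answer: -6 + \frac{5}{3}i - \frac{9}{5}j - 2k


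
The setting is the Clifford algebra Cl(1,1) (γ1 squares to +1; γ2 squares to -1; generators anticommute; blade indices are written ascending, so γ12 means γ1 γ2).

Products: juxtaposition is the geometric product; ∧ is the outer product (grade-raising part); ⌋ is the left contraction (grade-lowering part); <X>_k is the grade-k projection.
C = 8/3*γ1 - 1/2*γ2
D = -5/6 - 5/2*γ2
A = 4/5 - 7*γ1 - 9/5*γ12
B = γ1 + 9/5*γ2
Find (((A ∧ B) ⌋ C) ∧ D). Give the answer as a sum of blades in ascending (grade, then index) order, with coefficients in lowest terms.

step 1: 4/5*γ1 + 36/25*γ2 - 63/5*γ12
step 2: 214/75
step 3: -107/45 - 107/15*γ2
Answer: -107/45 - 107/15*γ2


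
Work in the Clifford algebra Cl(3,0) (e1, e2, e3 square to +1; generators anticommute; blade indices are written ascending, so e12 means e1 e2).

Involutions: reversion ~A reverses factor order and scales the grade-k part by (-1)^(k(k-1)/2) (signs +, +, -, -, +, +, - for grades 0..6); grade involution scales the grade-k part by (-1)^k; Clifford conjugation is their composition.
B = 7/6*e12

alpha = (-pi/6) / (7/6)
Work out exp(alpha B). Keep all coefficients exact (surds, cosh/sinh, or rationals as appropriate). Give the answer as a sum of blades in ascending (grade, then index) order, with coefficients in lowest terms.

B^2 = (7/6)^2*(e12)^2 = 49/36*(-1) = -49/36 (a basis 2-blade squares to minus the product of its generators' squares).
B^2 = -49/36 — a negative square means the series sums to a rotation: l = 7/6, alpha*l = -pi/6, so exp(alpha B) = cos(-pi/6) + (sin(-pi/6)/(7/6))*B = sqrt(3)/2 + (-3/7)*B.
Answer: sqrt(3)/2 - 1/2*e12


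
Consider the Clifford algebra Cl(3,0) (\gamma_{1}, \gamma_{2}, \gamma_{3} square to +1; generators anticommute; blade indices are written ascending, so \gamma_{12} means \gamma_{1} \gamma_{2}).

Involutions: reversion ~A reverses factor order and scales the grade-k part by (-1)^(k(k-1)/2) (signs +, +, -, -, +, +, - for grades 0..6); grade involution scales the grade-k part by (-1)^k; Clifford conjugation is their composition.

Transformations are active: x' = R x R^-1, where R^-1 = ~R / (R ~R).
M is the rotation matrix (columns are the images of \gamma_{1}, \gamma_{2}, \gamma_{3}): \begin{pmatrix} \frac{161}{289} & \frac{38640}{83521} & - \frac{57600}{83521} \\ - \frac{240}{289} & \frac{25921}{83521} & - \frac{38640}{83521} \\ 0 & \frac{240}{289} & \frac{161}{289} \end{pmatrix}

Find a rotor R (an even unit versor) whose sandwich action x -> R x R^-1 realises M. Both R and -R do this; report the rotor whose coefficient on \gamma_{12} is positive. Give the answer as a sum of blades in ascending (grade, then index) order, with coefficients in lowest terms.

Method: write R = a + b12*\gamma_{12} + b13*\gamma_{13} + b23*\gamma_{23} with a^2 + b12^2 + b13^2 + b23^2 = 1 (so R^-1 = ~R). Expanding the columns R e_j ~R gives tr M = 4a^2 - 1 and, from the antisymmetric part, M21 - M12 = -4a*b12, M13 - M31 = 4a*b13, M32 - M23 = -4a*b23.
Here tr M = \frac{118979}{83521}, so a^2 = (1 + tr M)/4 = \frac{50625}{83521} and a = ±\frac{225}{289}. Taking a = \frac{225}{289}: M21 - M12 = -\frac{108000}{83521}, M13 - M31 = -\frac{57600}{83521}, M32 - M23 = \frac{108000}{83521}, giving b12 = \frac{120}{289}, b13 = -\frac{64}{289}, b23 = -\frac{120}{289}, i.e. R = \frac{225}{289} + \frac{120}{289} \gamma_{12} - \frac{64}{289} \gamma_{13} - \frac{120}{289} \gamma_{23}.
Its \gamma_{12} coefficient is already positive.
Answer: \frac{225}{289} + \frac{120}{289} \gamma_{12} - \frac{64}{289} \gamma_{13} - \frac{120}{289} \gamma_{23}. Recall the cover is two-to-one: with M of trace \frac{118979}{83521}, both preimages act alike, and the stated \gamma_{12} sign chooses the sheet.


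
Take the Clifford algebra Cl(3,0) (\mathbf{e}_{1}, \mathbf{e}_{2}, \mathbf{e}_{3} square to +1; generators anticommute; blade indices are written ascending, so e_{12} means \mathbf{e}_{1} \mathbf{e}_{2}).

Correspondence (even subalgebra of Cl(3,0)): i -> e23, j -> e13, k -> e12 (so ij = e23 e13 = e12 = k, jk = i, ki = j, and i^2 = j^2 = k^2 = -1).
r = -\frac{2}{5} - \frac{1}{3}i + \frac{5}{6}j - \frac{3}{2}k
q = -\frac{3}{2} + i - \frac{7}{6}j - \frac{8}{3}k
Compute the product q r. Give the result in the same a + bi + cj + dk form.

In blades: q = -\frac{3}{2} - \frac{8}{3} e_{12} - \frac{7}{6} e_{13} + e_{23}, r = -\frac{2}{5} - \frac{3}{2} e_{12} + \frac{5}{6} e_{13} - \frac{1}{3} e_{23}.
Distribute q over r term by term (generator squares from the signature, products reordered to ascending indices): (-\frac{3}{2})*r = \frac{3}{5} + \frac{9}{4} e_{12} - \frac{5}{4} e_{13} + \frac{1}{2} e_{23}; (-\frac{8}{3} e_{12})*r = -4 + \frac{16}{15} e_{12} + \frac{8}{9} e_{13} + \frac{20}{9} e_{23}; (-\frac{7}{6} e_{13})*r = \frac{35}{36} - \frac{7}{18} e_{12} + \frac{7}{15} e_{13} + \frac{7}{4} e_{23}; (e_{23})*r = \frac{1}{3} + \frac{5}{6} e_{12} + \frac{3}{2} e_{13} - \frac{2}{5} e_{23}.
Sum: -\frac{377}{180} + \frac{677}{180} e_{12} + \frac{289}{180} e_{13} + \frac{733}{180} e_{23}; translating back through the correspondence:
Answer: -\frac{377}{180} + \frac{733}{180}i + \frac{289}{180}j + \frac{677}{180}k


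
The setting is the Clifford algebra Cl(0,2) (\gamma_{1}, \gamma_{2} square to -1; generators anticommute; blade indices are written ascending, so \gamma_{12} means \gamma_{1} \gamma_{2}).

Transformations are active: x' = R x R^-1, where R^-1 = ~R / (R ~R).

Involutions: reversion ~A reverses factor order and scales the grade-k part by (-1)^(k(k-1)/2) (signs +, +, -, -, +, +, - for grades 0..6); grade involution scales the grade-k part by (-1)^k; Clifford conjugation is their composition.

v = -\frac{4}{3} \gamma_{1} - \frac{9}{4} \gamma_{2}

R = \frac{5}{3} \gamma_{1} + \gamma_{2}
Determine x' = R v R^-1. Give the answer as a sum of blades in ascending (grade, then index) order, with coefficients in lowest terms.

~R = \frac{5}{3} \gamma_{1} + \gamma_{2}, and R ~R = -\frac{34}{9}, so R^-1 = ~R / (-\frac{34}{9}).
R v = \frac{161}{36} - \frac{29}{12} \gamma_{12}
Answer: -\frac{533}{204} \gamma_{1} - \frac{2}{17} \gamma_{2}


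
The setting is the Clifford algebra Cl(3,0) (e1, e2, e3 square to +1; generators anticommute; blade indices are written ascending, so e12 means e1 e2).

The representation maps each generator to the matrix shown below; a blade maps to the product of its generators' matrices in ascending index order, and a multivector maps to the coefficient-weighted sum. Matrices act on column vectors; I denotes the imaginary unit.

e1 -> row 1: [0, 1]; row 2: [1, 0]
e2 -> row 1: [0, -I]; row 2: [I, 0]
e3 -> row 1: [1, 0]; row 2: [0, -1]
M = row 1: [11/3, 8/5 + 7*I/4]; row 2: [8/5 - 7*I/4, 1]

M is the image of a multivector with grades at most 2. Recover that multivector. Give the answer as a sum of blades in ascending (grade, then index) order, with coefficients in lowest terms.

Method: 1, rho(e1), rho(e2), rho(e3) form a trace-orthogonal basis of the 2x2 complex matrices (tr(X Y) = 2 if X = Y, else 0), so M = m0*1 + m1*rho(e1) + m2*rho(e2) + m3*rho(e3) with m0 = tr(M)/2 = 7/3, m1 = tr(M rho(e1))/2 = 8/5, m2 = tr(M rho(e2))/2 = -7/4, m3 = tr(M rho(e3))/2 = 4/3.
Multiplying table entries, the bivector images are rho(e12) = I*rho(e3), rho(e13) = -I*rho(e2), rho(e23) = I*rho(e1); with real blade coefficients the real parts of m0..m3 are the coefficients of 1, e1, e2, e3 and the imaginary parts give the bivectors (e23: Im m1, e13: -Im m2, e12: Im m3).
Answer: 7/3 + 8/5*e1 - 7/4*e2 + 4/3*e3


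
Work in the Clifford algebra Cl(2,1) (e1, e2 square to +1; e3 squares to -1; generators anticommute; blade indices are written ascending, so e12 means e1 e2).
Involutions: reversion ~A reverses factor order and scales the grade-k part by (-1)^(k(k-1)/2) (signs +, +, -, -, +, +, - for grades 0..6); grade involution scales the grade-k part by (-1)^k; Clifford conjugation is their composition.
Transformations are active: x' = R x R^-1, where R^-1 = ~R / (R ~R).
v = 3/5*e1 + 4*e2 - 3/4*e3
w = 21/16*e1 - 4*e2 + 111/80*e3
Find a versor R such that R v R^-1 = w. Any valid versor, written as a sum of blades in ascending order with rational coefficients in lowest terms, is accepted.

Since q(v) = q(w) = 6319/400, the sum R = v + w = 153/80*e1 + 51/80*e3 does the job whenever invertible.
Answer: 153/80*e1 + 51/80*e3


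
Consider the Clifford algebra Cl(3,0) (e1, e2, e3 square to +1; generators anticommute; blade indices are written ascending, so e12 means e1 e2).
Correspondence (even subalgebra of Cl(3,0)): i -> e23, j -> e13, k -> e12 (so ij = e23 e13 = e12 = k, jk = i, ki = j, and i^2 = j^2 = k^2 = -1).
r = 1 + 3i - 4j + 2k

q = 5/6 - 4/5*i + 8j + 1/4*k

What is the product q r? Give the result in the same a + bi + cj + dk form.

In blades: q = 5/6 + 1/4*e12 + 8*e13 - 4/5*e23, r = 1 + 2*e12 - 4*e13 + 3*e23.
Distribute q over r term by term (generator squares from the signature, products reordered to ascending indices): (5/6)*r = 5/6 + 5/3*e12 - 10/3*e13 + 5/2*e23; (1/4*e12)*r = -1/2 + 1/4*e12 + 3/4*e13 + e23; (8*e13)*r = 32 - 24*e12 + 8*e13 + 16*e23; (-4/5*e23)*r = 12/5 + 16/5*e12 + 8/5*e13 - 4/5*e23.
Sum: 521/15 - 1133/60*e12 + 421/60*e13 + 187/10*e23; translating back through the correspondence:
Answer: 521/15 + 187/10*i + 421/60*j - 1133/60*k


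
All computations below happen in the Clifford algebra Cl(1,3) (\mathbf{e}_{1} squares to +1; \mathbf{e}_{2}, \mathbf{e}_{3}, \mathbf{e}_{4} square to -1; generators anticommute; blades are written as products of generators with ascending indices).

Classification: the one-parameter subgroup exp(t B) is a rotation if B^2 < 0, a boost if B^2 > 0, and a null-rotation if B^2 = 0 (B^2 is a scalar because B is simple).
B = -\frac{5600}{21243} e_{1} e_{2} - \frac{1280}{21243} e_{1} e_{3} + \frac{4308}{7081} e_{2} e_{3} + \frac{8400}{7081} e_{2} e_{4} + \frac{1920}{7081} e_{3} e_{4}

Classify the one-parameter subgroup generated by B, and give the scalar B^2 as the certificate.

B^2 term by term: the squares give (-\frac{5600}{21243})^2*(e_{1} e_{2})^2 + (-\frac{1280}{21243})^2*(e_{1} e_{3})^2 + (\frac{4308}{7081})^2*(e_{2} e_{3})^2 + (\frac{8400}{7081})^2*(e_{2} e_{4})^2 + (\frac{1920}{7081})^2*(e_{3} e_{4})^2 = \frac{31360000}{451265049}*(+1) + \frac{1638400}{451265049}*(+1) + \frac{18558864}{50140561}*(-1) + \frac{70560000}{50140561}*(-1) + \frac{3686400}{50140561}*(-1) = -\frac{16}{9} (each basis 2-blade squares to minus the product of its generators' squares); cross terms between blades sharing an index anticommute and cancel; the commuting (index-disjoint) pairs give grade-4 terms 2*c*c'*(blade product), which cancel blade by blade — e_{1} e_{2} e_{3} e_{4}: -\frac{7168000}{50140561} + \frac{7168000}{50140561} = 0 — confirming B is simple. So B^2 = -\frac{16}{9}.
Answer: rotation, certificate B^2 = -\frac{16}{9}. Certificate logic: -\frac{16}{9} is a conjugation-invariant scalar, so its sign fixes rotation versus boost versus null-rotation outright.


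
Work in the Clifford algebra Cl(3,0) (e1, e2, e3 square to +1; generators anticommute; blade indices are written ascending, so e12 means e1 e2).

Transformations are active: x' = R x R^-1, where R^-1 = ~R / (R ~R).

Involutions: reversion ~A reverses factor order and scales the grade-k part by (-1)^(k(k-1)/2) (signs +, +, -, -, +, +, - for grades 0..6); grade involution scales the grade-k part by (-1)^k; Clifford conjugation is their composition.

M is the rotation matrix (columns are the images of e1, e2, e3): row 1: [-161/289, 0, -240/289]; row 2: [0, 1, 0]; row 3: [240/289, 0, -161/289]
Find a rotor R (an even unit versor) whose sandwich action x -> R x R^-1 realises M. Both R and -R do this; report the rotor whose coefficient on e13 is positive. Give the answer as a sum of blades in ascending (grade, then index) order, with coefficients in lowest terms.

Method: write R = a + b12*e12 + b13*e13 + b23*e23 with a^2 + b12^2 + b13^2 + b23^2 = 1 (so R^-1 = ~R). Expanding the columns R e_j ~R gives tr M = 4a^2 - 1 and, from the antisymmetric part, M21 - M12 = -4a*b12, M13 - M31 = 4a*b13, M32 - M23 = -4a*b23.
Here tr M = -33/289, so a^2 = (1 + tr M)/4 = 64/289 and a = ±8/17. Taking a = 8/17: M21 - M12 = 0, M13 - M31 = -480/289, M32 - M23 = 0, giving b12 = 0, b13 = -15/17, b23 = 0, i.e. R = 8/17 - 15/17*e13.
Its e13 coefficient is negative, so report the other preimage -R.
Answer: -8/17 + 15/17*e13. Note: both R and -R realise this M (trace -33/289); the covering map identifies them, and the e13-coefficient sign is the tie-breaker.


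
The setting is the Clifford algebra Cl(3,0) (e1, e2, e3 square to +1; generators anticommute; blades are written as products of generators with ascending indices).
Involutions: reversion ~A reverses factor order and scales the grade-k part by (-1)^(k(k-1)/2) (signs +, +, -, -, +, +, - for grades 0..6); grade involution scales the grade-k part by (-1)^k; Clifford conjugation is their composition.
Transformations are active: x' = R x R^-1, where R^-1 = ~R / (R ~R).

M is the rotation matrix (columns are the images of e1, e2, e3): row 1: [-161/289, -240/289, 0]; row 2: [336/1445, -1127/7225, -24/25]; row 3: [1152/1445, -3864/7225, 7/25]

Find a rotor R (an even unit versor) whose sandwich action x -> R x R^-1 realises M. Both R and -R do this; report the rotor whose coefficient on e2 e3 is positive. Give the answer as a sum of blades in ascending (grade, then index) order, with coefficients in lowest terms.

Method: write R = a + b12*e1 e2 + b13*e1 e3 + b23*e2 e3 with a^2 + b12^2 + b13^2 + b23^2 = 1 (so R^-1 = ~R). Expanding the columns R e_j ~R gives tr M = 4a^2 - 1 and, from the antisymmetric part, M21 - M12 = -4a*b12, M13 - M31 = 4a*b13, M32 - M23 = -4a*b23.
Here tr M = -3129/7225, so a^2 = (1 + tr M)/4 = 1024/7225 and a = ±32/85. Taking a = 32/85: M21 - M12 = 1536/1445, M13 - M31 = -1152/1445, M32 - M23 = 3072/7225, giving b12 = -12/17, b13 = -9/17, b23 = -24/85, i.e. R = 32/85 - 12/17*e1 e2 - 9/17*e1 e3 - 24/85*e2 e3.
Its e2 e3 coefficient is negative, so report the other preimage -R.
Answer: -32/85 + 12/17*e1 e2 + 9/17*e1 e3 + 24/85*e2 e3. Why the constraint matters: R and -R act identically through the sandwich — M has trace -3129/7225 either way — so only the sign condition on e2 e3 picks one of the two preimages.


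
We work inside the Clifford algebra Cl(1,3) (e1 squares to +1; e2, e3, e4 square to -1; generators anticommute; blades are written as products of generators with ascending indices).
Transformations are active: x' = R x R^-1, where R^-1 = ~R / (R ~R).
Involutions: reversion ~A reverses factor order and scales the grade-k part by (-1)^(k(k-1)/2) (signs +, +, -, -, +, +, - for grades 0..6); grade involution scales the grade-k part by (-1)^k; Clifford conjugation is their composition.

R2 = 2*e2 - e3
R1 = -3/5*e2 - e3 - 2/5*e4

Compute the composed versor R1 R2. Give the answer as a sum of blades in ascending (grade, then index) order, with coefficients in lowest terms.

Distribute over the terms of R2 (each basis-blade product reordered to ascending indices, repeated generators contracted through their squares):
R1 (2*e2) = 6/5 + 2*e2 e3 + 4/5*e2 e4
R1 (-e3) = -1 + 3/5*e2 e3 - 2/5*e3 e4
Summing the partial products and collecting blades:
Answer: 1/5 + 13/5*e2 e3 + 4/5*e2 e4 - 2/5*e3 e4


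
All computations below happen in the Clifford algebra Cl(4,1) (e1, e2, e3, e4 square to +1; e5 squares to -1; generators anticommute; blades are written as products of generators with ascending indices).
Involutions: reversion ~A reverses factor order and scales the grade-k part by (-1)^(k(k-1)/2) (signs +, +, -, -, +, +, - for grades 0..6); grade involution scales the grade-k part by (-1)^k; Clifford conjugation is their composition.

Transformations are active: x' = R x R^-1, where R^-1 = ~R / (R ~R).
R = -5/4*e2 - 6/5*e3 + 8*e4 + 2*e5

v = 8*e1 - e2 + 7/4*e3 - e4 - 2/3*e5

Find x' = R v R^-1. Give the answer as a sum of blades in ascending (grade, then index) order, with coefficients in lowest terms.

~R = -5/4*e2 - 6/5*e3 + 8*e4 + 2*e5, and R ~R = 25201/400, so R^-1 = ~R / (25201/400).
R v = -451/60 + 10*e1 e2 + 48/5*e1 e3 - 64*e1 e4 - 16*e1 e5 - 271/80*e2 e3 + 37/4*e2 e4 + 17/6*e2 e5 - 64/5*e3 e4 - 27/10*e3 e5 - 10/3*e4 e5
Answer: -8*e1 + 8923/6873*e2 - 13413/9164*e3 - 6247/6873*e4 + 434/2291*e5


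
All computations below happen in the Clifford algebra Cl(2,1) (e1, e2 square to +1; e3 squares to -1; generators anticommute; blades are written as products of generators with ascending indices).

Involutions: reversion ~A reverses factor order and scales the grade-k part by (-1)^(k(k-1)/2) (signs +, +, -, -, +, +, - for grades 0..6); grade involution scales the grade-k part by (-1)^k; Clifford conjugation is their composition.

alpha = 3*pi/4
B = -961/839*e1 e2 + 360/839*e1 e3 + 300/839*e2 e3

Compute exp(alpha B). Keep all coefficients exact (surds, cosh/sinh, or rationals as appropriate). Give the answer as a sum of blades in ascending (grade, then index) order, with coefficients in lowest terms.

B^2 term by term: the squares give (-961/839)^2*(e1 e2)^2 + (360/839)^2*(e1 e3)^2 + (300/839)^2*(e2 e3)^2 = 923521/703921*(-1) + 129600/703921*(+1) + 90000/703921*(+1) = -1 (each basis 2-blade squares to minus the product of its generators' squares); cross terms between blades sharing an index anticommute and cancel. So B^2 = -1.
B^2 = -1 — since the square is negative, the closed form is circular: l = 1, alpha*l = 3*pi/4, so exp(alpha B) = cos(3*pi/4) + (sin(3*pi/4)/1)*B = -sqrt(2)/2 + (sqrt(2)/2)*B.
Answer: -sqrt(2)/2 - 961*sqrt(2)/1678*e1 e2 + 180*sqrt(2)/839*e1 e3 + 150*sqrt(2)/839*e2 e3


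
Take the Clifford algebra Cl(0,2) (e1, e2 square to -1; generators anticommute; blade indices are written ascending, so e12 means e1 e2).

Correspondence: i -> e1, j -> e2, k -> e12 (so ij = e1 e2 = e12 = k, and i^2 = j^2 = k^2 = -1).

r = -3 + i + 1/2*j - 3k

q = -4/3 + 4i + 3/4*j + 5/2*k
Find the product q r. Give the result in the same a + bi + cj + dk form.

In blades: q = -4/3 + 4*e1 + 3/4*e2 + 5/2*e12, r = -3 + e1 + 1/2*e2 - 3*e12.
Distribute q over r term by term (generator squares from the signature, products reordered to ascending indices): (-4/3)*r = 4 - 4/3*e1 - 2/3*e2 + 4*e12; (4*e1)*r = -4 - 12*e1 + 12*e2 + 2*e12; (3/4*e2)*r = -3/8 - 9/4*e1 - 9/4*e2 - 3/4*e12; (5/2*e12)*r = 15/2 - 5/4*e1 + 5/2*e2 - 15/2*e12.
Sum: 57/8 - 101/6*e1 + 139/12*e2 - 9/4*e12; translating back through the correspondence:
Answer: 57/8 - 101/6*i + 139/12*j - 9/4*k


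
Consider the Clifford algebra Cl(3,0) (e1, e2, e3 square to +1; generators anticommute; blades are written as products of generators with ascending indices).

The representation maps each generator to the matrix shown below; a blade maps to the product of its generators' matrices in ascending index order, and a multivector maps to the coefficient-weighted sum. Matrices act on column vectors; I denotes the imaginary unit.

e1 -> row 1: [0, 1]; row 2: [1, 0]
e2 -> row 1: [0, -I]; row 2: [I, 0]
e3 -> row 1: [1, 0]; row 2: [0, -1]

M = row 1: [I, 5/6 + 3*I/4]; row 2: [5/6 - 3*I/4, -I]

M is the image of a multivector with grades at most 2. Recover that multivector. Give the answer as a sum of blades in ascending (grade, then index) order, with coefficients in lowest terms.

Method: 1, rho(e1), rho(e2), rho(e3) form a trace-orthogonal basis of the 2x2 complex matrices (tr(X Y) = 2 if X = Y, else 0), so M = m0*1 + m1*rho(e1) + m2*rho(e2) + m3*rho(e3) with m0 = tr(M)/2 = 0, m1 = tr(M rho(e1))/2 = 5/6, m2 = tr(M rho(e2))/2 = -3/4, m3 = tr(M rho(e3))/2 = I.
Multiplying table entries, the bivector images are rho(e1 e2) = I*rho(e3), rho(e1 e3) = -I*rho(e2), rho(e2 e3) = I*rho(e1); with real blade coefficients the real parts of m0..m3 are the coefficients of 1, e1, e2, e3 and the imaginary parts give the bivectors (e2 e3: Im m1, e1 e3: -Im m2, e1 e2: Im m3).
Answer: 5/6*e1 - 3/4*e2 + e1 e2


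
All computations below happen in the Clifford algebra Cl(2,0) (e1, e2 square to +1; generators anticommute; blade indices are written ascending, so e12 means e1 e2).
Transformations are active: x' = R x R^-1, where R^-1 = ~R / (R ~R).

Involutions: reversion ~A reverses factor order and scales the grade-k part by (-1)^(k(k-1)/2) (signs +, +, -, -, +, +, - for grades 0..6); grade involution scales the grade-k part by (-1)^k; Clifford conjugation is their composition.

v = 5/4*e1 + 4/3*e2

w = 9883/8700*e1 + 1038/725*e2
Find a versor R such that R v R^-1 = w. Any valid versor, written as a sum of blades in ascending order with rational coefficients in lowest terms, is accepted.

Sketch: the shared square 481/144 makes R = v + w = 10379/4350*e1 + 6014/2175*e2 the natural versor; its sandwich fixes that direction, negates (v - w)/2, and sends v to w.
Answer: 10379/4350*e1 + 6014/2175*e2


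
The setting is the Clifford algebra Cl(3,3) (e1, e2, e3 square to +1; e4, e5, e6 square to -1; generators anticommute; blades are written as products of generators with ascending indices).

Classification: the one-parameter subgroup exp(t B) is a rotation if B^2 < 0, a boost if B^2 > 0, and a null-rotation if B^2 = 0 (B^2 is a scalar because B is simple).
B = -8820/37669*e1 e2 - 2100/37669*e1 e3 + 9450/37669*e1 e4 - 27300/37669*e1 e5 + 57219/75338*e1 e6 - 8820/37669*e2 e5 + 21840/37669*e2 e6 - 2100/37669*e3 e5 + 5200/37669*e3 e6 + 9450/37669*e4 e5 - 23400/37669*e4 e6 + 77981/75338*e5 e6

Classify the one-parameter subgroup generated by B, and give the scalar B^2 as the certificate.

B^2 term by term: the squares give (-8820/37669)^2*(e1 e2)^2 + (-2100/37669)^2*(e1 e3)^2 + (9450/37669)^2*(e1 e4)^2 + (-27300/37669)^2*(e1 e5)^2 + (57219/75338)^2*(e1 e6)^2 + (-8820/37669)^2*(e2 e5)^2 + (21840/37669)^2*(e2 e6)^2 + (-2100/37669)^2*(e3 e5)^2 + (5200/37669)^2*(e3 e6)^2 + (9450/37669)^2*(e4 e5)^2 + (-23400/37669)^2*(e4 e6)^2 + (77981/75338)^2*(e5 e6)^2 = 77792400/1418953561*(-1) + 4410000/1418953561*(-1) + 89302500/1418953561*(+1) + 745290000/1418953561*(+1) + 3274013961/5675814244*(+1) + 77792400/1418953561*(+1) + 476985600/1418953561*(+1) + 4410000/1418953561*(+1) + 27040000/1418953561*(+1) + 89302500/1418953561*(-1) + 547560000/1418953561*(-1) + 6081036361/5675814244*(-1) = 0 (each basis 2-blade squares to minus the product of its generators' squares); cross terms between blades sharing an index anticommute and cancel; the commuting (index-disjoint) pairs give grade-4 terms 2*c*c'*(blade product), which cancel blade by blade — e1 e2 e3 e5: 37044000/1418953561 - 37044000/1418953561 = 0; e1 e2 e3 e6: -91728000/1418953561 + 91728000/1418953561 = 0; e1 e2 e4 e5: -166698000/1418953561 + 166698000/1418953561 = 0; e1 e2 e4 e6: 412776000/1418953561 - 412776000/1418953561 = 0; e1 e2 e5 e6: -687792420/1418953561 + 1192464000/1418953561 - 504671580/1418953561 = 0; e1 e3 e4 e5: -39690000/1418953561 + 39690000/1418953561 = 0; e1 e3 e4 e6: 98280000/1418953561 - 98280000/1418953561 = 0; e1 e3 e5 e6: -163760100/1418953561 + 283920000/1418953561 - 120159900/1418953561 = 0; e1 e4 e5 e6: 736920450/1418953561 - 1277640000/1418953561 + 540719550/1418953561 = 0; e2 e3 e5 e6: 91728000/1418953561 - 91728000/1418953561 = 0; e2 e4 e5 e6: -412776000/1418953561 + 412776000/1418953561 = 0; e3 e4 e5 e6: -98280000/1418953561 + 98280000/1418953561 = 0 — confirming B is simple. So B^2 = 0.
Answer: null-rotation, certificate B^2 = 0. Note: conjugating B changes its blade decomposition but never the scalar B^2 = 0, whose sign settles the classification.


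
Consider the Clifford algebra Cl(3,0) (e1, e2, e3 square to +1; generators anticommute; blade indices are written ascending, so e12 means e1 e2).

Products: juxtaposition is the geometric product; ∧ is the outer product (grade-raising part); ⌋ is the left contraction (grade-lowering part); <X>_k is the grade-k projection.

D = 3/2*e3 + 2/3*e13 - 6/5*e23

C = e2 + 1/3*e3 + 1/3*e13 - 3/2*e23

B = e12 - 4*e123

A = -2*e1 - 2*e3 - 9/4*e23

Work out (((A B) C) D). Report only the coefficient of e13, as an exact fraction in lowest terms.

step 1: -9*e1 - 2*e2 + 8*e12 + 9/4*e13 + 8*e23 - 2*e123
step 2: 37/4 + 23/4*e1 + 2*e2 - 8*e3 - 29/8*e12 - 13*e13 - 10/3*e23 + 175/12*e123
step 3: -22/3 + 10/3*e1 - 439/90*e2 + 1837/120*e3 + 1459/360*e12 + 2297/120*e13 - 341/60*e23 - 3281/240*e123
Answer: 2297/120


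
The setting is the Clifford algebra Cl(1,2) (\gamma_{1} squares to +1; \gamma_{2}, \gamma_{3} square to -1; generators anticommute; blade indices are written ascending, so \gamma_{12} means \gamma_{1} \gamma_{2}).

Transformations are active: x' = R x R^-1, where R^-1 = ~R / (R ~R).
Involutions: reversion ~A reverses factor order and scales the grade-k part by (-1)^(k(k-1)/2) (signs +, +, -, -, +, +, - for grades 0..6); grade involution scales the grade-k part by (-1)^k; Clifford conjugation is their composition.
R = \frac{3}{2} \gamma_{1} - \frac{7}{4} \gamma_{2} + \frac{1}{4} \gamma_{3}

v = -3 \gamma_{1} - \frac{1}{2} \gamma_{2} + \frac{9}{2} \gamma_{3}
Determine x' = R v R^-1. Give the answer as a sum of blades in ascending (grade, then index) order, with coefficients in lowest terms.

~R = \frac{3}{2} \gamma_{1} - \frac{7}{4} \gamma_{2} + \frac{1}{4} \gamma_{3}, and R ~R = -\frac{7}{8}, so R^-1 = ~R / (-\frac{7}{8}).
R v = -\frac{13}{2} - 6 \gamma_{12} + \frac{15}{2} \gamma_{13} - \frac{31}{4} \gamma_{23}
Answer: \frac{177}{7} \gamma_{1} - \frac{51}{2} \gamma_{2} - \frac{11}{14} \gamma_{3}


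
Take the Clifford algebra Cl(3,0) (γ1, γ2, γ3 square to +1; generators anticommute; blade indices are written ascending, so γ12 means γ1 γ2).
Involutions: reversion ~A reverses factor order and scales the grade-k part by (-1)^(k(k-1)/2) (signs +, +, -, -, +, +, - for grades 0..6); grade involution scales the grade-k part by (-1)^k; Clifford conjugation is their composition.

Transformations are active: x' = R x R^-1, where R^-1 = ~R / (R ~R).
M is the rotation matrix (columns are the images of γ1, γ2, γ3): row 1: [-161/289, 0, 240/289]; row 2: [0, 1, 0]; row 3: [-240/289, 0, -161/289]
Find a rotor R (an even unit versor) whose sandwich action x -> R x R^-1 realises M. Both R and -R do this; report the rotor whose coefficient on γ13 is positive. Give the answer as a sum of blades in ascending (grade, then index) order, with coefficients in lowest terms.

Method: write R = a + b12*γ12 + b13*γ13 + b23*γ23 with a^2 + b12^2 + b13^2 + b23^2 = 1 (so R^-1 = ~R). Expanding the columns R e_j ~R gives tr M = 4a^2 - 1 and, from the antisymmetric part, M21 - M12 = -4a*b12, M13 - M31 = 4a*b13, M32 - M23 = -4a*b23.
Here tr M = -33/289, so a^2 = (1 + tr M)/4 = 64/289 and a = ±8/17. Taking a = 8/17: M21 - M12 = 0, M13 - M31 = 480/289, M32 - M23 = 0, giving b12 = 0, b13 = 15/17, b23 = 0, i.e. R = 8/17 + 15/17*γ13.
Its γ13 coefficient is already positive.
Answer: 8/17 + 15/17*γ13. Why the constraint matters: R and -R act identically through the sandwich — M has trace -33/289 either way — so only the sign condition on γ13 picks one of the two preimages.


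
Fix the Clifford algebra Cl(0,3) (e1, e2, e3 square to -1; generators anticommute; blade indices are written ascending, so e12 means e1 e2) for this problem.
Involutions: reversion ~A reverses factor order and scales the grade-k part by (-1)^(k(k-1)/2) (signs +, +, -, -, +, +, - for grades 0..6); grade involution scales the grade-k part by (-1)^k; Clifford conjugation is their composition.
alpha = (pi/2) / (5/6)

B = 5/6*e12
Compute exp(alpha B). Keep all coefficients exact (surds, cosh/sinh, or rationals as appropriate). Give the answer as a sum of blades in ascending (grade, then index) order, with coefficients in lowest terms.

B^2 = (5/6)^2*(e12)^2 = 25/36*(-1) = -25/36 (a basis 2-blade squares to minus the product of its generators' squares).
B^2 = -25/36 — since the square is negative, the closed form is circular: l = 5/6, alpha*l = pi/2, so exp(alpha B) = cos(pi/2) + (sin(pi/2)/(5/6))*B = 0 + (6/5)*B.
Answer: e12


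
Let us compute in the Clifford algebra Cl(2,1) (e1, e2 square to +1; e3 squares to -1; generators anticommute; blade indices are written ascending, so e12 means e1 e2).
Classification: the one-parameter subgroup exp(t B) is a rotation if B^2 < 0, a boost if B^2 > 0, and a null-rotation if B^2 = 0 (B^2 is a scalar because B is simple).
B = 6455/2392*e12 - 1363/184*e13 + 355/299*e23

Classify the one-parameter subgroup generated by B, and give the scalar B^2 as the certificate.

B^2 term by term: the squares give (6455/2392)^2*(e12)^2 + (-1363/184)^2*(e13)^2 + (355/299)^2*(e23)^2 = 41667025/5721664*(-1) + 1857769/33856*(+1) + 126025/89401*(+1) = 49 (each basis 2-blade squares to minus the product of its generators' squares); cross terms between blades sharing an index anticommute and cancel. So B^2 = 49.
Answer: boost, certificate B^2 = 49. The invariant at work: B^2 = 49 is unchanged by conjugation, hence its sign classifies the subgroup whatever basis B is written in.


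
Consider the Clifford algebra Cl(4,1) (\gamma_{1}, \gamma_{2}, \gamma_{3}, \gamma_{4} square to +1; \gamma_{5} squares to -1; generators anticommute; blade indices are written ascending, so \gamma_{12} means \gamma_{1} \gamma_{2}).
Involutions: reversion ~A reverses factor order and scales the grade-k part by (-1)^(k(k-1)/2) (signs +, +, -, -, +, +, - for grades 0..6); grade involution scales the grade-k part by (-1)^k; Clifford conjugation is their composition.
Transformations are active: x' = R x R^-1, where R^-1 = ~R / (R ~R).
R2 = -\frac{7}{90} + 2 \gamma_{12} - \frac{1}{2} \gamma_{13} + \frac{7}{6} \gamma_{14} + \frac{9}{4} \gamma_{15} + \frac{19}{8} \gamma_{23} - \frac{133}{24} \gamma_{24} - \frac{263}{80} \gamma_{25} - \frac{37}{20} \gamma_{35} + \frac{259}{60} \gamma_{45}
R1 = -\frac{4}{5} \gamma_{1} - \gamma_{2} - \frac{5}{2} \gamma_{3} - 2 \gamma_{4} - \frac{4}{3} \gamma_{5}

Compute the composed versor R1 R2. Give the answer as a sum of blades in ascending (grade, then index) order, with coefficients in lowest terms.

Distribute over the terms of R1 (each basis-blade product reordered to ascending indices, repeated generators contracted through their squares):
(-\frac{4}{5} \gamma_{1}) R2 = \frac{14}{225} \gamma_{1} - \frac{8}{5} \gamma_{2} + \frac{2}{5} \gamma_{3} - \frac{14}{15} \gamma_{4} - \frac{9}{5} \gamma_{5} - \frac{19}{10} \gamma_{123} + \frac{133}{30} \gamma_{124} + \frac{263}{100} \gamma_{125} + \frac{37}{25} \gamma_{135} - \frac{259}{75} \gamma_{145}
(-\gamma_{2}) R2 = 2 \gamma_{1} + \frac{7}{90} \gamma_{2} - \frac{19}{8} \gamma_{3} + \frac{133}{24} \gamma_{4} + \frac{263}{80} \gamma_{5} - \frac{1}{2} \gamma_{123} + \frac{7}{6} \gamma_{124} + \frac{9}{4} \gamma_{125} + \frac{37}{20} \gamma_{235} - \frac{259}{60} \gamma_{245}
(-\frac{5}{2} \gamma_{3}) R2 = -\frac{5}{4} \gamma_{1} + \frac{95}{16} \gamma_{2} + \frac{7}{36} \gamma_{3} + \frac{37}{8} \gamma_{5} - 5 \gamma_{123} + \frac{35}{12} \gamma_{134} + \frac{45}{8} \gamma_{135} - \frac{665}{48} \gamma_{234} - \frac{263}{32} \gamma_{235} - \frac{259}{24} \gamma_{345}
(-2 \gamma_{4}) R2 = \frac{7}{3} \gamma_{1} - \frac{133}{12} \gamma_{2} + \frac{7}{45} \gamma_{4} - \frac{259}{30} \gamma_{5} - 4 \gamma_{124} + \gamma_{134} + \frac{9}{2} \gamma_{145} - \frac{19}{4} \gamma_{234} - \frac{263}{40} \gamma_{245} - \frac{37}{10} \gamma_{345}
(-\frac{4}{3} \gamma_{5}) R2 = -3 \gamma_{1} + \frac{263}{60} \gamma_{2} + \frac{37}{15} \gamma_{3} - \frac{259}{45} \gamma_{4} + \frac{14}{135} \gamma_{5} - \frac{8}{3} \gamma_{125} + \frac{2}{3} \gamma_{135} - \frac{14}{9} \gamma_{145} - \frac{19}{6} \gamma_{235} + \frac{133}{18} \gamma_{245}
Summing the partial products and collecting blades:
Answer: \frac{131}{900} \gamma_{1} - \frac{329}{144} \gamma_{2} + \frac{247}{360} \gamma_{3} - \frac{119}{120} \gamma_{4} - \frac{5221}{2160} \gamma_{5} - \frac{37}{5} \gamma_{123} + \frac{8}{5} \gamma_{124} + \frac{166}{75} \gamma_{125} + \frac{47}{12} \gamma_{134} + \frac{4663}{600} \gamma_{135} - \frac{229}{450} \gamma_{145} - \frac{893}{48} \gamma_{234} - \frac{4577}{480} \gamma_{235} - \frac{1261}{360} \gamma_{245} - \frac{1739}{120} \gamma_{345}


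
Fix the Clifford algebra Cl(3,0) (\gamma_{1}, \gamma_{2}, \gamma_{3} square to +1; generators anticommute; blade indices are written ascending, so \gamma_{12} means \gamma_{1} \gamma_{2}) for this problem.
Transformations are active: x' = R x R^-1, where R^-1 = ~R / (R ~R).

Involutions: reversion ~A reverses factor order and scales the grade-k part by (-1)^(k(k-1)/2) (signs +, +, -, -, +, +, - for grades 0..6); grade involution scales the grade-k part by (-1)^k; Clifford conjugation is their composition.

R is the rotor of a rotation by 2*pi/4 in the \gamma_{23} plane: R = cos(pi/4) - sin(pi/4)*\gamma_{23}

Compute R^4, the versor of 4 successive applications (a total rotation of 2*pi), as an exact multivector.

Rotor phase runs at HALF the rotation angle; powers of one rotor simply add phase, so after 4 steps in \gamma_{23} the phase is 4*pi/4 = \pi and R^4 = cos(\pi) - sin(\pi)*\gamma_{23}.
cos(\pi) = -1 and sin(\pi) = 0, so R^4 = -1. The total rotation 2*pi is 1 full turn, so every vector returns to itself, yet the rotor is -1, on the OTHER sheet of the double cover (an odd number of 2*pi turns).
Answer: -1


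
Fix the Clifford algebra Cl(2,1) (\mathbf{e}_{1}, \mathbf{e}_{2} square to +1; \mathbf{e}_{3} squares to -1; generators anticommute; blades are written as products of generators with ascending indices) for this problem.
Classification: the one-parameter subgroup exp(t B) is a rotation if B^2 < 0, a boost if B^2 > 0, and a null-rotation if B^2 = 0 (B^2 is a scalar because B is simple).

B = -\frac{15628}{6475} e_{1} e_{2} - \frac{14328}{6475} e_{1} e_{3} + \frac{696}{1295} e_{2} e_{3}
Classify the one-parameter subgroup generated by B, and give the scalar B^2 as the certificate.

B^2 term by term: the squares give (-\frac{15628}{6475})^2*(e_{1} e_{2})^2 + (-\frac{14328}{6475})^2*(e_{1} e_{3})^2 + (\frac{696}{1295})^2*(e_{2} e_{3})^2 = \frac{244234384}{41925625}*(-1) + \frac{205291584}{41925625}*(+1) + \frac{484416}{1677025}*(+1) = -\frac{16}{25} (each basis 2-blade squares to minus the product of its generators' squares); cross terms between blades sharing an index anticommute and cancel. So B^2 = -\frac{16}{25}.
Answer: rotation, certificate B^2 = -\frac{16}{25}. The class reads off the invariant scalar -\frac{16}{25} directly.


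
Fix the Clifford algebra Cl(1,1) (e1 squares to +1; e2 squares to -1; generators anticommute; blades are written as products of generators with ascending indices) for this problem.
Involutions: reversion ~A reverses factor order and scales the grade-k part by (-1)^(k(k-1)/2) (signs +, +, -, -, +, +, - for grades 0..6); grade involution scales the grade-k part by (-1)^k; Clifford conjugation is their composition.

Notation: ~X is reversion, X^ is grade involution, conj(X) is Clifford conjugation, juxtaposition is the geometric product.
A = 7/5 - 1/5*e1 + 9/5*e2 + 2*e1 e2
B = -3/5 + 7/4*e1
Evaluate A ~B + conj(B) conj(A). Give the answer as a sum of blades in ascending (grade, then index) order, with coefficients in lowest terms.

first term: -119/100 + 257/100*e1 - 229/50*e2 - 87/20*e1 e2
second term: -119/100 - 257/100*e1 + 229/50*e2 + 87/20*e1 e2
Answer: -119/50


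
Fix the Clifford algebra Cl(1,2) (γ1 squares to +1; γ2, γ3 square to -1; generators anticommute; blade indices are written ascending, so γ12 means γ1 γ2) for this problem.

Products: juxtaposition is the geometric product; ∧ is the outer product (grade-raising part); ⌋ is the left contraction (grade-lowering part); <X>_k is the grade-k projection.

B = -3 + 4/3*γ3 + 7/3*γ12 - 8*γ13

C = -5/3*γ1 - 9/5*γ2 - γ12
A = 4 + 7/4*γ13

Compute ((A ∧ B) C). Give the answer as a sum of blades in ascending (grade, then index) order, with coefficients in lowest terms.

step 1: -12 + 16/3*γ3 + 28/3*γ12 - 149/4*γ13
step 2: -28/3 + 184/5*γ1 + 1672/45*γ2 - 745/12*γ3 + 12*γ12 + 80/9*γ13 + 937/20*γ23 - 4343/60*γ123
Answer: -28/3 + 184/5*γ1 + 1672/45*γ2 - 745/12*γ3 + 12*γ12 + 80/9*γ13 + 937/20*γ23 - 4343/60*γ123


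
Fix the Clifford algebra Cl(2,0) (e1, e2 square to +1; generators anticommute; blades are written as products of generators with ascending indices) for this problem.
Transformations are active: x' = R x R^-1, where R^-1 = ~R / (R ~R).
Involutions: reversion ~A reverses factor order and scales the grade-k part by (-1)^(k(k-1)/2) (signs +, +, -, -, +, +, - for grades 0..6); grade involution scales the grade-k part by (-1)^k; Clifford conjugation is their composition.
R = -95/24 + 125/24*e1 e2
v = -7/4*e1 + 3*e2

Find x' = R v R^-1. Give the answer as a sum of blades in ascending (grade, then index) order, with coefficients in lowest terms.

~R = -95/24 - 125/24*e1 e2, and R ~R = 12325/288, so R^-1 = ~R / (12325/288).
R v = 2165/96*e1 - 265/96*e2
Answer: -1194/493*e1 - 4909/1972*e2


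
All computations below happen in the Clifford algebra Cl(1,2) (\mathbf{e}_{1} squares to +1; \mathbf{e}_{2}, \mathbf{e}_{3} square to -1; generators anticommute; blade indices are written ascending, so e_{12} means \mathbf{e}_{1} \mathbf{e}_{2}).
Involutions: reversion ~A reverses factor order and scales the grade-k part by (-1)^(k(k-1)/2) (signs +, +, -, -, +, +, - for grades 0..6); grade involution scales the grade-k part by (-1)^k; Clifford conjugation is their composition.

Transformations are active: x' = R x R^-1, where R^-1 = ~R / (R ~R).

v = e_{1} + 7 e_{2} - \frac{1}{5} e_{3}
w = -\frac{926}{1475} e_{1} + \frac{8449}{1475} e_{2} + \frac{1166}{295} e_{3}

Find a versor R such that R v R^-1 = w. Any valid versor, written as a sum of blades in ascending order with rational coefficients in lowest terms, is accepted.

Sketch: the shared square -\frac{1201}{25} makes R = v + w = \frac{549}{1475} e_{1} + \frac{18774}{1475} e_{2} + \frac{1107}{295} e_{3} the natural versor; its sandwich fixes that direction, negates (v - w)/2, and sends v to w.
Answer: \frac{549}{1475} e_{1} + \frac{18774}{1475} e_{2} + \frac{1107}{295} e_{3}
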